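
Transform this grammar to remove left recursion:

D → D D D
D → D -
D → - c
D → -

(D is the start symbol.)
D is directly left-recursive. The standard transformation for
  A → A α₁ | ... | A α_m | β₁ | ... | β_n
is
  A  → β₁ A' | ... | β_n A'
  A' → α₁ A' | ... | α_m A' | ε

D → - c becomes D → - c D'
D → - becomes D → - D'
D → D D D becomes D' → D D D'
D → D - becomes D' → - D'
Add D' → ε

Resulting grammar:
D → - c D'
D → - D'
D' → D D D'
D' → - D'
D' → ε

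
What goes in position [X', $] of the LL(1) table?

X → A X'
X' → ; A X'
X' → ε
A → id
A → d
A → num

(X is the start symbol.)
To find M[X', $], we find productions for X' where $ is in the predict set (PREDICT(N → α) = (FIRST(α) \ {ε}) ∪ (FOLLOW(N) if α ⇒* ε)).

Relevant sets:
  FOLLOW(X') = { $ }

X' → ; A X': PREDICT = { ';' }
X' → ε: PREDICT = { $ }
  $ is in predict set, so this production goes in M[X', $]

M[X', $] = X' → ε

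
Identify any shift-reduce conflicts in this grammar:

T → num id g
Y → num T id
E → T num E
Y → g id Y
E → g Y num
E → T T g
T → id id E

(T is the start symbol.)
A shift-reduce conflict occurs when an LR(0) state has both:
  - a complete (reduce) item [A → α .] (dot at the end), and
  - a shift item [B → β . c γ] (dot before a terminal).

Augment with T' → T and build the canonical LR(0) collection (I0 = CLOSURE({[T' → . T]}), then GOTO on every symbol after a dot until no new states appear). It has 23 states:
  I0: { [T → . id id E], [T → . num id g], [T' → . T] }  — shift
  I1: { [T' → T .] }  — accept
  I2: { [T → id . id E] }  — shift
  I3: { [T → num . id g] }  — shift
  I4: { [T → num id . g] }  — shift
  I5: { [T → num id g .] }  — reduce
  I6: { [E → . T T g], [E → . T num E], [E → . g Y num], [T → . id id E], [T → . num id g], [T → id id . E] }  — shift
  I7: { [T → id id E .] }  — reduce
  I8: { [E → T . T g], [E → T . num E], [T → . id id E], [T → . num id g] }  — shift
  I9: { [E → g . Y num], [Y → . g id Y], [Y → . num T id] }  — shift
  I10: { [E → g Y . num] }  — shift
  I11: { [Y → g . id Y] }  — shift
  I12: { [T → . id id E], [T → . num id g], [Y → num . T id] }  — shift
  I13: { [Y → num T . id] }  — shift
  I14: { [Y → num T id .] }  — reduce
  I15: { [Y → . g id Y], [Y → . num T id], [Y → g id . Y] }  — shift
  I16: { [Y → g id Y .] }  — reduce
  I17: { [E → g Y num .] }  — reduce
  I18: { [E → T T . g] }  — shift
  I19: { [E → . T T g], [E → . T num E], [E → . g Y num], [E → T num . E], [T → . id id E], [T → . num id g], [T → num . id g] }  — shift
  I20: { [E → T num E .] }  — reduce
  I21: { [T → id . id E], [T → num id . g] }  — shift
  I22: { [E → T T g .] }  — reduce

No state contains both a complete item and a shift item.

Answer: No shift-reduce conflicts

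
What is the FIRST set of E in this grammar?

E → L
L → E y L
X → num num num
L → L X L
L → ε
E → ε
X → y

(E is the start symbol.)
To compute FIRST(E), examine every production with E on the left-hand side, reading each right-hand side left to right until a non-nullable symbol is reached.

FIRST sets of the other non-terminals involved (by the same procedure, iterated to a fixed point):
  FIRST(L) = { 'num', 'y', ε }

From E → L:
  - L is a non-terminal: add FIRST(L) \ {ε} = { 'num', 'y' }
    L is nullable and nothing follows, so the whole right-hand side can vanish: ε ∈ FIRST(E)
From E → ε:
  - ε-production, so ε ∈ FIRST(E)

Collecting: FIRST(E) = { 'num', 'y', ε }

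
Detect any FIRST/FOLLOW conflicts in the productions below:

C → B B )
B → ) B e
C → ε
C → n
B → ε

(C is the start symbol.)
Nullable non-terminals: B, C.
FIRST sets used below: FIRST(B) = { ')', ε }

B: nullable alternative(s) B → ε; FOLLOW(B) = { ')', 'e' }
  B → ) B e: FIRST \ {ε} = { ')' } — overlaps FOLLOW(B) on { ')' }: CONFLICT
  B → ε: FIRST \ {ε} = { } — this is the only nullable alternative, skip

C: nullable alternative(s) C → ε; FOLLOW(C) = { $ }
  C → B B ): FIRST \ {ε} = { ')' } — disjoint from FOLLOW(C)
  C → ε: FIRST \ {ε} = { } — this is the only nullable alternative, skip
  C → n: FIRST \ {ε} = { 'n' } — disjoint from FOLLOW(C)

So the grammar has 1 FIRST/FOLLOW conflict (marked CONFLICT above).

Answer: Yes. B → ')' B e with FOLLOW(B) on { ')' }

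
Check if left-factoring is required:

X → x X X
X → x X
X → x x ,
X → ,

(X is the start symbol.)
Left-factoring is needed when two productions for the same non-terminal
share a common prefix on the right-hand side.

Productions for X:
  X → x X X
  X → x X
  X → x x ,
  X → ,

Found common prefix 'x' in productions for X

Answer: Yes, X has productions with common prefix 'x'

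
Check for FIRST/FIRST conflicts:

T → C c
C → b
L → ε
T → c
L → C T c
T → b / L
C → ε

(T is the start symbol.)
A FIRST/FIRST conflict occurs when two productions N → α and N → β for the same non-terminal have FIRST(α) ∩ FIRST(β) ≠ ∅ (with ε ∈ FIRST of a nullable right-hand side, so two nullable alternatives also conflict).

FIRST sets of the non-terminals at (or reachable through a nullable prefix from) the front of some alternative:
  FIRST(C) = { 'b', ε }
  FIRST(T) = { 'b', 'c' }

Productions for T:
  T → C c: FIRST = { 'b', 'c' }
  T → c: FIRST = { 'c' }
  T → b / L: FIRST = { 'b' }
Productions for C:
  C → b: FIRST = { 'b' }
  C → ε: FIRST = { ε }
Productions for L:
  L → ε: FIRST = { ε }
  L → C T c: FIRST = { 'b', 'c' }

Conflict for T: T → C c and T → c
  Overlap: { 'c' }
Conflict for T: T → C c and T → b / L
  Overlap: { 'b' }

Answer: Yes. T → C c / T → c on { 'c' }; T → C c / T → b '/' L on { 'b' }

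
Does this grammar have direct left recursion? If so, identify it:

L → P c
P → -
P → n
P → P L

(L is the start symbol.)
Direct left recursion occurs when N → N α for some non-terminal N (the right-hand side begins with the left-hand side itself).

L → P c: starts with P
P → -: starts with '-'
P → n: starts with n
P → P L: LEFT RECURSIVE (starts with P)

The grammar has direct left recursion on: P.

Answer: Yes, P is left-recursive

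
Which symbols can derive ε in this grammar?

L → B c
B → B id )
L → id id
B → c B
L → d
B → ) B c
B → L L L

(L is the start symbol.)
None

There are no ε-productions, so no non-terminal can derive ε.
No non-terminals are nullable.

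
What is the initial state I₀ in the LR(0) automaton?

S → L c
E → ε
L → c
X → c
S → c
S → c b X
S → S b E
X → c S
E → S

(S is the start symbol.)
{ [L → . c], [S → . L c], [S → . S b E], [S → . c b X], [S → . c], [S' → . S] }

First, augment the grammar with S' → S
I₀ = CLOSURE({ [S' → . S] }):
  [S' → . S] has the dot before S: add [S → . L c], [S → . c], [S → . c b X], [S → . S b E]
  [S → . L c] has the dot before L: add [L → . c]
No further items can be added.

I₀ = { [L → . c], [S → . L c], [S → . S b E], [S → . c b X], [S → . c], [S' → . S] }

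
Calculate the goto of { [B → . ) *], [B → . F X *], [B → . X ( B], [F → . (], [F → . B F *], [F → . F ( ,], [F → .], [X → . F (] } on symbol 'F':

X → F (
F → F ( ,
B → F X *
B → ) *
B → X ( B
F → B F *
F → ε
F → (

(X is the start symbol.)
GOTO(I, 'F') = CLOSURE({ [A → αX.β] : [A → α.Xβ] ∈ I, X = 'F' })

Items with dot before 'F', with the dot advanced:
  [B → . F X *] → [B → F . X *]
  [F → . F ( ,] → [F → F . ( ,]
  [X → . F (] → [X → F . (]
Closure of the advanced items:
  [B → F . X *] has the dot before X: add [X → . F (]
  [X → . F (] has the dot before F: add [F → . F ( ,], [F → . B F *], [F → .], [F → . (]
  [F → . B F *] has the dot before B: add [B → . F X *], [B → . ) *], [B → . X ( B]

GOTO = { [B → . ) *], [B → . F X *], [B → . X ( B], [B → F . X *], [F → . (], [F → . B F *], [F → . F ( ,], [F → .], [F → F . ( ,], [X → . F (], [X → F . (] }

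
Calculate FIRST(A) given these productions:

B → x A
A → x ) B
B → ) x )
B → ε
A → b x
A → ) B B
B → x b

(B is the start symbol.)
To compute FIRST(A), examine every production with A on the left-hand side, reading each right-hand side left to right until a non-nullable symbol is reached.

From A → x ) B:
  - x is a terminal: add 'x' and stop
From A → b x:
  - b is a terminal: add 'b' and stop
From A → ) B B:
  - ')' is a terminal: add ')' and stop

Collecting: FIRST(A) = { ')', 'b', 'x' }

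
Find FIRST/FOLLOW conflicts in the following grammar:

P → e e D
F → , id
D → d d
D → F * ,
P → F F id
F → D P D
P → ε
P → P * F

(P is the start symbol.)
A FIRST/FOLLOW conflict occurs when a non-terminal N has a nullable alternative N → β (β ⇒* ε) and another alternative N → α with FIRST(α) ∩ FOLLOW(N) ≠ ∅: on such a lookahead the parser cannot decide between expanding α and letting N vanish via β.

Nullable non-terminals: P.
FIRST sets used below: FIRST(F) = { ',', 'd' }, FIRST(P) = { '*', ',', 'd', 'e', ε }

P: nullable alternative(s) P → ε; FOLLOW(P) = { $, '*', ',', 'd' }
  P → e e D: FIRST \ {ε} = { 'e' } — disjoint from FOLLOW(P)
  P → F F id: FIRST \ {ε} = { ',', 'd' } — overlaps FOLLOW(P) on { ',', 'd' }: CONFLICT
  P → ε: FIRST \ {ε} = { } — this is the only nullable alternative, skip
  P → P * F: FIRST \ {ε} = { '*', ',', 'd', 'e' } — overlaps FOLLOW(P) on { '*', ',', 'd' }: CONFLICT

D, F have no nullable alternative, so no FIRST/FOLLOW check is needed there.

So the grammar has 2 FIRST/FOLLOW conflicts (marked CONFLICT above).

Answer: Yes. P → F F id with FOLLOW(P) on { ',', 'd' }; P → P '*' F with FOLLOW(P) on { '*', ',', 'd' }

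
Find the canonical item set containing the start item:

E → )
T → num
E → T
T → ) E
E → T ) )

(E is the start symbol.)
First, augment the grammar with E' → E
I₀ = CLOSURE({ [E' → . E] }):
  [E' → . E] has the dot before E: add [E → . )], [E → . T], [E → . T ) )]
  [E → . T] has the dot before T: add [T → . num], [T → . ) E]
No further items can be added.

I₀ = { [E → . )], [E → . T ) )], [E → . T], [E' → . E], [T → . ) E], [T → . num] }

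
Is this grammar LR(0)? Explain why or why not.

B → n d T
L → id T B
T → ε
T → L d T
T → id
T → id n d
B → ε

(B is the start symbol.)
No. Shift-reduce conflict between [B → .] and [B → . n d T]

A grammar is LR(0) if no state in the canonical LR(0) collection has:
  - both a shift item (dot before a terminal) and a complete item (shift-reduce conflict), or
  - two or more complete items (reduce-reduce conflict; the accept item [B' → B .] counts as a complete item here).

Augment with B' → B and build the canonical LR(0) collection (I0 = CLOSURE({[B' → . B]}), then GOTO on every symbol after a dot until no new states appear). It has 13 states:
  I0: { [B → . n d T], [B → .], [B' → . B] }  — shift, reduce
  I1: { [B' → B .] }  — accept
  I2: { [B → n . d T] }  — shift
  I3: { [B → n d . T], [L → . id T B], [T → . L d T], [T → . id n d], [T → . id], [T → .] }  — shift, reduce
  I4: { [T → L . d T] }  — shift
  I5: { [B → n d T .] }  — reduce
  I6: { [L → . id T B], [L → id . T B], [T → . L d T], [T → . id n d], [T → . id], [T → .], [T → id . n d], [T → id .] }  — shift, 2 reduces
  I7: { [B → . n d T], [B → .], [L → id T . B] }  — shift, reduce
  I8: { [T → id n . d] }  — shift
  I9: { [T → id n d .] }  — reduce
  I10: { [L → id T B .] }  — reduce
  I11: { [L → . id T B], [T → . L d T], [T → . id n d], [T → . id], [T → .], [T → L d . T] }  — shift, reduce
  I12: { [T → L d T .] }  — reduce

Conflict in state I0:
  Shift-reduce conflict between [B → .] and [B → . n d T]
So the grammar is NOT LR(0).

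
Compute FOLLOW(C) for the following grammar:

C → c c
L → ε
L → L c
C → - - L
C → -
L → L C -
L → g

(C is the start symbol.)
{ $, '-' }

To compute FOLLOW(C), find every occurrence of C on a right-hand side N → α C β: add FIRST(β) \ {ε}, and if β is empty or nullable also add FOLLOW(N). Iterate to a fixed point.

C is the start symbol, so $ ∈ FOLLOW(C).
In L → L C -: C is followed by '-', add FIRST('-') \ {ε} = { '-' }

Taking the union: FOLLOW(C) = { $, '-' }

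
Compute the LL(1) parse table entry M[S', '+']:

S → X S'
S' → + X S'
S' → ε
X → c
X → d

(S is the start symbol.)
To find M[S', '+'], we find productions for S' where '+' is in the predict set (PREDICT(N → α) = (FIRST(α) \ {ε}) ∪ (FOLLOW(N) if α ⇒* ε)).

Relevant sets:
  FOLLOW(S') = { $ }

S' → + X S': PREDICT = { '+' }
  '+' is in predict set, so this production goes in M[S', '+']
S' → ε: PREDICT = { $ }

M[S', '+'] = S' → + X S'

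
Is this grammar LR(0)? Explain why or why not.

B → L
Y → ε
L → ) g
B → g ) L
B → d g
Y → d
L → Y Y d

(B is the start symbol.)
Augment with B' → B and build the canonical LR(0) collection (I0 = CLOSURE({[B' → . B]}), then GOTO on every symbol after a dot until no new states appear). It has 14 states:
  I0: { [B → . L], [B → . d g], [B → . g ) L], [B' → . B], [L → . ) g], [L → . Y Y d], [Y → . d], [Y → .] }  — shift, reduce
  I1: { [L → ) . g] }  — shift
  I2: { [B' → B .] }  — accept
  I3: { [B → L .] }  — reduce
  I4: { [L → Y . Y d], [Y → . d], [Y → .] }  — shift, reduce
  I5: { [B → d . g], [Y → d .] }  — shift, reduce
  I6: { [B → g . ) L] }  — shift
  I7: { [B → g ) . L], [L → . ) g], [L → . Y Y d], [Y → . d], [Y → .] }  — shift, reduce
  I8: { [B → g ) L .] }  — reduce
  I9: { [Y → d .] }  — reduce
  I10: { [B → d g .] }  — reduce
  I11: { [L → Y Y . d] }  — shift
  I12: { [L → Y Y d .] }  — reduce
  I13: { [L → ) g .] }  — reduce

Conflict in state I0:
  Shift-reduce conflict between [Y → .] and [B → . d g]
So the grammar is NOT LR(0).

Answer: No. Shift-reduce conflict between [Y → .] and [B → . d g]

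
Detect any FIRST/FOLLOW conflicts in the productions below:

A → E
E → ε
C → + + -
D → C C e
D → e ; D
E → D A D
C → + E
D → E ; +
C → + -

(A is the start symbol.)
Yes. E → D A D with FOLLOW(E) on { '+', ';', 'e' }

A FIRST/FOLLOW conflict occurs when a non-terminal N has a nullable alternative N → β (β ⇒* ε) and another alternative N → α with FIRST(α) ∩ FOLLOW(N) ≠ ∅: on such a lookahead the parser cannot decide between expanding α and letting N vanish via β.

Nullable non-terminals: A, E.
FIRST sets used below: FIRST(D) = { '+', ';', 'e' }
A has a nullable alternative but only one production, so nothing to check.

E: nullable alternative(s) E → ε; FOLLOW(E) = { $, '+', ';', 'e' }
  E → ε: FIRST \ {ε} = { } — this is the only nullable alternative, skip
  E → D A D: FIRST \ {ε} = { '+', ';', 'e' } — overlaps FOLLOW(E) on { '+', ';', 'e' }: CONFLICT

C, D have no nullable alternative, so no FIRST/FOLLOW check is needed there.

So the grammar has 1 FIRST/FOLLOW conflict (marked CONFLICT above).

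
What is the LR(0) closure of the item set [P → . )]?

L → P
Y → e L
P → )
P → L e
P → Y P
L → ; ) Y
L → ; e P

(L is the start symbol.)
To compute CLOSURE, for each item [A → α.Bβ] where B is a non-terminal, add [B → .γ] for all productions B → γ; repeat for the newly added items until nothing changes.

Start with: [P → . )]
The dot precedes the terminal ')', so nothing is added.

CLOSURE = { [P → . )] }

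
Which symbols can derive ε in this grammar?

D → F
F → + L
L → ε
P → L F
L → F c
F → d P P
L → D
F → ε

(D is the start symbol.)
ε-productions: L → ε, F → ε
So L, F are immediately nullable.
D → F: every symbol on the right is nullable, so D is nullable too.
P → L F: every symbol on the right is nullable, so P is nullable too.
Every non-terminal is now nullable.
Nullable = { 'D', 'F', 'L', 'P' }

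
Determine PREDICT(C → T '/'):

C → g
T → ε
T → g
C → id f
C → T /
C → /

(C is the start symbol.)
PREDICT(C → T '/') = (FIRST(RHS) \ {ε}) ∪ (FOLLOW(C) if ε ∈ FIRST(RHS), i.e. RHS ⇒* ε)
FIRST(T) = { 'g', ε }
FIRST(T '/') = { '/', 'g' }
ε ∉ FIRST(T '/'), so FOLLOW(C) is not added.
PREDICT(C → T '/') = { '/', 'g' }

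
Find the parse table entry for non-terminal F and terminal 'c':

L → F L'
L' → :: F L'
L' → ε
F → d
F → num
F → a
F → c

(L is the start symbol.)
F → c

To find M[F, 'c'], we find productions for F where 'c' is in the predict set (PREDICT(N → α) = (FIRST(α) \ {ε}) ∪ (FOLLOW(N) if α ⇒* ε)).

F → d: PREDICT = { 'd' }
F → num: PREDICT = { 'num' }
F → a: PREDICT = { 'a' }
F → c: PREDICT = { 'c' }
  'c' is in predict set, so this production goes in M[F, 'c']

M[F, 'c'] = F → c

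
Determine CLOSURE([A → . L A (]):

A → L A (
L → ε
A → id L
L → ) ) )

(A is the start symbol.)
{ [A → . L A (], [L → . ) ) )], [L → .] }

To compute CLOSURE, for each item [A → α.Bβ] where B is a non-terminal, add [B → .γ] for all productions B → γ; repeat for the newly added items until nothing changes.

Start with: [A → . L A (]
  [A → . L A (] has the dot before L: add [L → .], [L → . ) ) )]
No further items can be added.

CLOSURE = { [A → . L A (], [L → . ) ) )], [L → .] }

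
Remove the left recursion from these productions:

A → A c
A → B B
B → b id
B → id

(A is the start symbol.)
A → B B A'
A' → c A'
A' → ε
B → b id
B → id

A is directly left-recursive. The standard transformation for
  A → A α₁ | ... | A α_m | β₁ | ... | β_n
is
  A  → β₁ A' | ... | β_n A'
  A' → α₁ A' | ... | α_m A' | ε

A → B B becomes A → B B A'
A → A c becomes A' → c A'
Add A' → ε

Productions for other non-terminals are unchanged:
  B → b id
  B → id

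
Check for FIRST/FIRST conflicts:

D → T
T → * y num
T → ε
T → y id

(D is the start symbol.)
A FIRST/FIRST conflict occurs when two productions N → α and N → β for the same non-terminal have FIRST(α) ∩ FIRST(β) ≠ ∅ (with ε ∈ FIRST of a nullable right-hand side, so two nullable alternatives also conflict).

Productions for T:
  T → * y num: FIRST = { '*' }
  T → ε: FIRST = { ε }
  T → y id: FIRST = { 'y' }
D has only one production, so no FIRST/FIRST conflict is possible there.

All alternatives of each non-terminal have pairwise disjoint FIRST sets.

Answer: No FIRST/FIRST conflicts.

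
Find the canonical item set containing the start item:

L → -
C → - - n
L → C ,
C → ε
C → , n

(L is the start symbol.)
First, augment the grammar with L' → L
I₀ = CLOSURE({ [L' → . L] }):
  [L' → . L] has the dot before L: add [L → . -], [L → . C ,]
  [L → . C ,] has the dot before C: add [C → . - - n], [C → .], [C → . , n]
No further items can be added.

I₀ = { [C → . , n], [C → . - - n], [C → .], [L → . -], [L → . C ,], [L' → . L] }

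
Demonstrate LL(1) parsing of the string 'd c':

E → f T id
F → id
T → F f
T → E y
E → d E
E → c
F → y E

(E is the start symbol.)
Stack is shown with the top on the left.

Stack  Input  Action
--------------------
E $    d c $  output E → d E
d E $  d c $  match 'd'
E $    c $    output E → c
c $    c $    match 'c'
$      $      accept

The string is accepted.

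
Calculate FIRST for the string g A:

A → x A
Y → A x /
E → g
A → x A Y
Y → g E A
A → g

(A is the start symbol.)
To compute FIRST(g A), process the symbols left to right:
Symbol g is a terminal. Add 'g' and stop.
FIRST(g A) = { 'g' }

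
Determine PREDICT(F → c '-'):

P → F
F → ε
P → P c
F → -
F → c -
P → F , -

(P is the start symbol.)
PREDICT(F → c '-') = (FIRST(RHS) \ {ε}) ∪ (FOLLOW(F) if ε ∈ FIRST(RHS), i.e. RHS ⇒* ε)
FIRST(c '-') = { 'c' }
ε ∉ FIRST(c '-'), so FOLLOW(F) is not added.
PREDICT(F → c '-') = { 'c' }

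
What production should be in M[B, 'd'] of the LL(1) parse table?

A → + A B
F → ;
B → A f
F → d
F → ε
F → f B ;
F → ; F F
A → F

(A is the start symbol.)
B → A f

To find M[B, 'd'], we find productions for B where 'd' is in the predict set (PREDICT(N → α) = (FIRST(α) \ {ε}) ∪ (FOLLOW(N) if α ⇒* ε)).

Relevant sets:
  FIRST(A) = { '+', ';', 'd', 'f', ε }

B → A f: PREDICT = { '+', ';', 'd', 'f' }
  'd' is in predict set, so this production goes in M[B, 'd']

M[B, 'd'] = B → A f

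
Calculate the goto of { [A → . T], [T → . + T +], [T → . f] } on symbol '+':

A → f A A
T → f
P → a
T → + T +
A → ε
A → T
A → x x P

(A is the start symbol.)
GOTO(I, '+') = CLOSURE({ [A → αX.β] : [A → α.Xβ] ∈ I, X = '+' })

Items with dot before '+', with the dot advanced:
  [T → . + T +] → [T → + . T +]
Closure of the advanced items:
  [T → + . T +] has the dot before T: add [T → . f], [T → . + T +]

GOTO = { [T → + . T +], [T → . + T +], [T → . f] }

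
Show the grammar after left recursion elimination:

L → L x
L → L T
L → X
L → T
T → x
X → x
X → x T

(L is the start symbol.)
L is directly left-recursive. The standard transformation for
  A → A α₁ | ... | A α_m | β₁ | ... | β_n
is
  A  → β₁ A' | ... | β_n A'
  A' → α₁ A' | ... | α_m A' | ε

L → X becomes L → X L'
L → T becomes L → T L'
L → L x becomes L' → x L'
L → L T becomes L' → T L'
Add L' → ε

Productions for other non-terminals are unchanged:
  T → x
  X → x
  X → x T

Resulting grammar:
L → X L'
L → T L'
L' → x L'
L' → T L'
L' → ε
T → x
X → x
X → x T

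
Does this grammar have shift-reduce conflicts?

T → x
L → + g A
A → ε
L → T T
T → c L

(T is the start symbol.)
No shift-reduce conflicts

Augment with T' → T and build the canonical LR(0) collection (I0 = CLOSURE({[T' → . T]}), then GOTO on every symbol after a dot until no new states appear). It has 10 states:
  I0: { [T → . c L], [T → . x], [T' → . T] }  — shift
  I1: { [T' → T .] }  — accept
  I2: { [L → . + g A], [L → . T T], [T → . c L], [T → . x], [T → c . L] }  — shift
  I3: { [T → x .] }  — reduce
  I4: { [L → + . g A] }  — shift
  I5: { [T → c L .] }  — reduce
  I6: { [L → T . T], [T → . c L], [T → . x] }  — shift
  I7: { [L → T T .] }  — reduce
  I8: { [A → .], [L → + g . A] }  — reduce
  I9: { [L → + g A .] }  — reduce

No state contains both a complete item and a shift item.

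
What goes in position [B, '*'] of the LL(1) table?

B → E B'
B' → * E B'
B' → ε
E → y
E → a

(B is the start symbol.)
Empty (error entry)

To find M[B, '*'], we find productions for B where '*' is in the predict set (PREDICT(N → α) = (FIRST(α) \ {ε}) ∪ (FOLLOW(N) if α ⇒* ε)).

Relevant sets:
  FIRST(E) = { 'a', 'y' }

B → E B': PREDICT = { 'a', 'y' }

M[B, '*'] is empty (no production applies)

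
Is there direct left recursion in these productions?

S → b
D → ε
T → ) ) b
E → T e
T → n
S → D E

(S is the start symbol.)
Direct left recursion occurs when N → N α for some non-terminal N (the right-hand side begins with the left-hand side itself).

S → b: starts with b
D → ε: starts with ε
T → ) ) b: starts with ')'
E → T e: starts with T
T → n: starts with n
S → D E: starts with D

No direct left recursion found.

Answer: No direct left recursion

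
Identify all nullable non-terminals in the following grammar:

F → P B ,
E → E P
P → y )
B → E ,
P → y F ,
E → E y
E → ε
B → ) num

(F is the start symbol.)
{ 'E' }

ε-productions: E → ε
So E is immediately nullable.
No further non-terminal can be added: every production for the remaining non-terminals contains a terminal or a non-nullable non-terminal.
Nullable = { 'E' }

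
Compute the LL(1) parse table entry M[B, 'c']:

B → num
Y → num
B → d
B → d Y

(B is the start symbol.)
Empty (error entry)

To find M[B, 'c'], we find productions for B where 'c' is in the predict set (PREDICT(N → α) = (FIRST(α) \ {ε}) ∪ (FOLLOW(N) if α ⇒* ε)).

B → num: PREDICT = { 'num' }
B → d: PREDICT = { 'd' }
B → d Y: PREDICT = { 'd' }

M[B, 'c'] is empty (no production applies)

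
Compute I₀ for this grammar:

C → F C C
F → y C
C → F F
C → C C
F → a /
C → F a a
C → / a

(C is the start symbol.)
First, augment the grammar with C' → C
I₀ = CLOSURE({ [C' → . C] }):
  [C' → . C] has the dot before C: add [C → . F C C], [C → . F F], [C → . C C], [C → . F a a], [C → . / a]
  [C → . F C C] has the dot before F: add [F → . y C], [F → . a /]
No further items can be added.

I₀ = { [C → . / a], [C → . C C], [C → . F C C], [C → . F F], [C → . F a a], [C' → . C], [F → . a /], [F → . y C] }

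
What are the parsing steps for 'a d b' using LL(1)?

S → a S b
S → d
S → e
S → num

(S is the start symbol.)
Stack is shown with the top on the left.

Stack    Input    Action
------------------------
S $      a d b $  output S → a S b
a S b $  a d b $  match 'a'
S b $    d b $    output S → d
d b $    d b $    match 'd'
b $      b $      match 'b'
$        $        accept

The string is accepted.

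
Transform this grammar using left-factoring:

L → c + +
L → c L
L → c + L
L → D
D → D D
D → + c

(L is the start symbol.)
L → c L'
L' → + L''
L'' → +
L'' → L
L' → L
L → D
D → D D
D → + c

Left-factoring transforms A → αβ₁ | αβ₂ into A → αA' and A' → β₁ | β₂
(α is the longest common prefix among the alternatives). Repeat until
no nonterminal has two alternatives with a common prefix.

Round 1: L has alternatives sharing prefix 'c'. Introduce L': L → c L'
  Add: L' → + +
  Add: L' → L
  Add: L' → + L

Round 2: L' has alternatives sharing prefix '+'. Introduce L'': L' → + L''
  Add: L'' → +
  Add: L'' → L

No remaining common prefixes — done.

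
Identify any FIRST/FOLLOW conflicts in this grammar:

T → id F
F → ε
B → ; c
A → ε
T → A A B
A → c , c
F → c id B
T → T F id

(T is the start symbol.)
Yes. F → c id B with FOLLOW(F) on { 'c' }; A → c ',' c with FOLLOW(A) on { 'c' }

Nullable non-terminals: A, F.

A: nullable alternative(s) A → ε; FOLLOW(A) = { ';', 'c' }
  A → ε: FIRST \ {ε} = { } — this is the only nullable alternative, skip
  A → c , c: FIRST \ {ε} = { 'c' } — overlaps FOLLOW(A) on { 'c' }: CONFLICT

F: nullable alternative(s) F → ε; FOLLOW(F) = { $, 'c', 'id' }
  F → ε: FIRST \ {ε} = { } — this is the only nullable alternative, skip
  F → c id B: FIRST \ {ε} = { 'c' } — overlaps FOLLOW(F) on { 'c' }: CONFLICT

B, T have no nullable alternative, so no FIRST/FOLLOW check is needed there.

So the grammar has 2 FIRST/FOLLOW conflicts (marked CONFLICT above).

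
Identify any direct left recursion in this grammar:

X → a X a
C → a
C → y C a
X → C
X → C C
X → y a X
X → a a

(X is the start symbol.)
No direct left recursion

X → a X a: starts with a
C → a: starts with a
C → y C a: starts with y
X → C: starts with C
X → C C: starts with C
X → y a X: starts with y
X → a a: starts with a

No direct left recursion found.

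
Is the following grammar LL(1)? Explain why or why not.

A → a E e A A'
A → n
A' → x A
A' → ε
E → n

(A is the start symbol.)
Relevant sets:
  FOLLOW(A') = { $, 'x' }

For A:
  PREDICT(A → a E e A A') = { 'a' }
  PREDICT(A → n) = { 'n' }
For A':
  PREDICT(A' → x A) = { 'x' }
  PREDICT(A' → ε) = { $, 'x' }
E has a single production, so nothing to check there.

Conflict found: Predict set conflict for A': { 'x' }
The grammar is NOT LL(1).

Answer: No. Predict set conflict for A': { 'x' }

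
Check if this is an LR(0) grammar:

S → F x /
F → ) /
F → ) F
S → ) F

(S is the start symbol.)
No. Reduce-reduce conflict: [F → ) F .] and [S → ) F .]

Augment with S' → S and build the canonical LR(0) collection (I0 = CLOSURE({[S' → . S]}), then GOTO on every symbol after a dot until no new states appear). It has 10 states:
  I0: { [F → . ) /], [F → . ) F], [S → . ) F], [S → . F x /], [S' → . S] }  — shift
  I1: { [F → ) . /], [F → ) . F], [F → . ) /], [F → . ) F], [S → ) . F] }  — shift
  I2: { [S → F . x /] }  — shift
  I3: { [S' → S .] }  — accept
  I4: { [S → F x . /] }  — shift
  I5: { [S → F x / .] }  — reduce
  I6: { [F → ) . /], [F → ) . F], [F → . ) /], [F → . ) F] }  — shift
  I7: { [F → ) / .] }  — reduce
  I8: { [F → ) F .], [S → ) F .] }  — 2 reduces
  I9: { [F → ) F .] }  — reduce

Conflict in state I8:
  Reduce-reduce conflict: [F → ) F .] and [S → ) F .]
So the grammar is NOT LR(0).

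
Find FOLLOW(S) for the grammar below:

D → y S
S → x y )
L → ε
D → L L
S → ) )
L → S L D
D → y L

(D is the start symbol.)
{ $, ')', 'x', 'y' }

To compute FOLLOW(S), find every occurrence of S on a right-hand side N → α S β: add FIRST(β) \ {ε}, and if β is empty or nullable also add FOLLOW(N). Iterate to a fixed point.

In D → y S: S is at the end, add FOLLOW(D)
In L → S L D: S is followed by L D, add FIRST(L D) \ {ε} = { ')', 'x', 'y' }
  L D is nullable, so also add FOLLOW(L)

The FOLLOW sets referred to above (computed the same way, to a fixed point):
  FOLLOW(D) = { $, ')', 'x', 'y' }
  FOLLOW(L) = { $, ')', 'x', 'y' }

Taking the union: FOLLOW(S) = { $, ')', 'x', 'y' }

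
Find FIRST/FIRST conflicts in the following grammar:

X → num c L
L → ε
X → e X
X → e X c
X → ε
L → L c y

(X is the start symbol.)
FIRST sets of the non-terminals at (or reachable through a nullable prefix from) the front of some alternative:
  FIRST(L) = { 'c', ε }

Productions for X:
  X → num c L: FIRST = { 'num' }
  X → e X: FIRST = { 'e' }
  X → e X c: FIRST = { 'e' }
  X → ε: FIRST = { ε }
Productions for L:
  L → ε: FIRST = { ε }
  L → L c y: FIRST = { 'c' }

Conflict for X: X → e X and X → e X c
  Overlap: { 'e' }

Answer: Yes. X → e X / X → e X c on { 'e' }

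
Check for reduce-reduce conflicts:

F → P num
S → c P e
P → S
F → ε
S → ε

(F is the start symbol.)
A reduce-reduce conflict occurs when an LR(0) state has two complete items [A → α .] and [B → β .] — both call for a reduction, and with no lookahead the parser cannot choose between them.

Augment with F' → F and build the canonical LR(0) collection (I0 = CLOSURE({[F' → . F]}), then GOTO on every symbol after a dot until no new states appear). It has 8 states:
  I0: { [F → . P num], [F → .], [F' → . F], [P → . S], [S → . c P e], [S → .] }  — shift, 2 reduces
  I1: { [F' → F .] }  — accept
  I2: { [F → P . num] }  — shift
  I3: { [P → S .] }  — reduce
  I4: { [P → . S], [S → . c P e], [S → .], [S → c . P e] }  — shift, reduce
  I5: { [S → c P . e] }  — shift
  I6: { [S → c P e .] }  — reduce
  I7: { [F → P num .] }  — reduce

I0 contains complete items [F → .], [S → .] — reduce-reduce conflict.

Answer: Yes — I0: [F → .] vs [S → .]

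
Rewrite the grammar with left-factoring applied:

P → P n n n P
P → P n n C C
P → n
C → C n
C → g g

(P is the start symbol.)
Left-factoring transforms A → αβ₁ | αβ₂ into A → αA' and A' → β₁ | β₂
(α is the longest common prefix among the alternatives). Repeat until
no nonterminal has two alternatives with a common prefix.

Round 1: P has alternatives sharing prefix 'P n n'. Introduce P': P → P n n P'
  Add: P' → n P
  Add: P' → C C

No remaining common prefixes — done.

Resulting grammar:
P → P n n P'
P' → n P
P' → C C
P → n
C → C n
C → g g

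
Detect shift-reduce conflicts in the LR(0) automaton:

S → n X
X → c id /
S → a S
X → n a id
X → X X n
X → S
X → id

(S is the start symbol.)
A shift-reduce conflict occurs when an LR(0) state has both:
  - a complete (reduce) item [A → α .] (dot at the end), and
  - a shift item [B → β . c γ] (dot before a terminal).

Augment with S' → S and build the canonical LR(0) collection (I0 = CLOSURE({[S' → . S]}), then GOTO on every symbol after a dot until no new states appear). It has 16 states:
  I0: { [S → . a S], [S → . n X], [S' → . S] }  — shift
  I1: { [S' → S .] }  — accept
  I2: { [S → . a S], [S → . n X], [S → a . S] }  — shift
  I3: { [S → . a S], [S → . n X], [S → n . X], [X → . S], [X → . X X n], [X → . c id /], [X → . id], [X → . n a id] }  — shift
  I4: { [X → S .] }  — reduce
  I5: { [S → . a S], [S → . n X], [S → n X .], [X → . S], [X → . X X n], [X → . c id /], [X → . id], [X → . n a id], [X → X . X n] }  — shift, reduce
  I6: { [X → c . id /] }  — shift
  I7: { [X → id .] }  — reduce
  I8: { [S → . a S], [S → . n X], [S → n . X], [X → . S], [X → . X X n], [X → . c id /], [X → . id], [X → . n a id], [X → n . a id] }  — shift
  I9: { [S → . a S], [S → . n X], [S → a . S], [X → n a . id] }  — shift
  I10: { [S → a S .] }  — reduce
  I11: { [X → n a id .] }  — reduce
  I12: { [X → c id . /] }  — shift
  I13: { [X → c id / .] }  — reduce
  I14: { [S → . a S], [S → . n X], [X → . S], [X → . X X n], [X → . c id /], [X → . id], [X → . n a id], [X → X . X n], [X → X X . n] }  — shift
  I15: { [S → . a S], [S → . n X], [S → n . X], [X → . S], [X → . X X n], [X → . c id /], [X → . id], [X → . n a id], [X → X X n .], [X → n . a id] }  — shift, reduce

I5 contains reduce item [S → n X .] and shift items [S → . a S], [S → . n X], [X → . c id /], [X → . id], [X → . n a id] — shift-reduce conflict.
I15 contains reduce item [X → X X n .] and shift items [S → . a S], [S → . n X], [X → . c id /], [X → . id], [X → . n a id], [X → n . a id] — shift-reduce conflict.

Answer: Yes — I5: [S → n X .] vs [S → . a S]; I15: [X → X X n .] vs [S → . a S]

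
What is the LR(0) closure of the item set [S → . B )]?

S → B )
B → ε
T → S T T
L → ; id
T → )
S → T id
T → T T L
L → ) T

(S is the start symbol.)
To compute CLOSURE, for each item [A → α.Bβ] where B is a non-terminal, add [B → .γ] for all productions B → γ; repeat for the newly added items until nothing changes.

Start with: [S → . B )]
  [S → . B )] has the dot before B: add [B → .]
No further items can be added.

CLOSURE = { [B → .], [S → . B )] }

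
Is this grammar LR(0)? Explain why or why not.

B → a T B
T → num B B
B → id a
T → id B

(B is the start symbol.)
Yes, the grammar is LR(0)

A grammar is LR(0) if no state in the canonical LR(0) collection has:
  - both a shift item (dot before a terminal) and a complete item (shift-reduce conflict), or
  - two or more complete items (reduce-reduce conflict; the accept item [B' → B .] counts as a complete item here).

Augment with B' → B and build the canonical LR(0) collection (I0 = CLOSURE({[B' → . B]}), then GOTO on every symbol after a dot until no new states appear). It has 12 states:
  I0: { [B → . a T B], [B → . id a], [B' → . B] }  — shift
  I1: { [B' → B .] }  — accept
  I2: { [B → a . T B], [T → . id B], [T → . num B B] }  — shift
  I3: { [B → id . a] }  — shift
  I4: { [B → id a .] }  — reduce
  I5: { [B → . a T B], [B → . id a], [B → a T . B] }  — shift
  I6: { [B → . a T B], [B → . id a], [T → id . B] }  — shift
  I7: { [B → . a T B], [B → . id a], [T → num . B B] }  — shift
  I8: { [B → . a T B], [B → . id a], [T → num B . B] }  — shift
  I9: { [T → num B B .] }  — reduce
  I10: { [T → id B .] }  — reduce
  I11: { [B → a T B .] }  — reduce

Every state is either a pure shift/goto state or contains exactly one complete item and nothing to shift — no conflicts. The grammar is LR(0).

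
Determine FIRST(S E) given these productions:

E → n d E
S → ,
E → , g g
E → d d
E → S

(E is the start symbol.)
FIRST sets of the non-terminals involved (from the grammar, by fixed-point iteration):
  FIRST(S) = { ',' }

To compute FIRST(S E), process the symbols left to right:
Symbol S is a non-terminal. Add FIRST(S) \ {ε} = { ',' }
S is not nullable (ε ∉ FIRST(S)), so stop here.
FIRST(S E) = { ',' }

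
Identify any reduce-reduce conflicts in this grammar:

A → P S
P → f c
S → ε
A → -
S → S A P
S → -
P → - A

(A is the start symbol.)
No reduce-reduce conflicts

Augment with A' → A and build the canonical LR(0) collection (I0 = CLOSURE({[A' → . A]}), then GOTO on every symbol after a dot until no new states appear). It has 12 states:
  I0: { [A → . -], [A → . P S], [A' → . A], [P → . - A], [P → . f c] }  — shift
  I1: { [A → - .], [A → . -], [A → . P S], [P → - . A], [P → . - A], [P → . f c] }  — shift, reduce
  I2: { [A' → A .] }  — accept
  I3: { [A → P . S], [S → . -], [S → . S A P], [S → .] }  — shift, reduce
  I4: { [P → f . c] }  — shift
  I5: { [P → f c .] }  — reduce
  I6: { [S → - .] }  — reduce
  I7: { [A → . -], [A → . P S], [A → P S .], [P → . - A], [P → . f c], [S → S . A P] }  — shift, reduce
  I8: { [P → . - A], [P → . f c], [S → S A . P] }  — shift
  I9: { [A → . -], [A → . P S], [P → - . A], [P → . - A], [P → . f c] }  — shift
  I10: { [S → S A P .] }  — reduce
  I11: { [P → - A .] }  — reduce

No state contains more than one complete item.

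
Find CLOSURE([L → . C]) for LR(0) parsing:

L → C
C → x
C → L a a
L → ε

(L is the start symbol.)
To compute CLOSURE, for each item [A → α.Bβ] where B is a non-terminal, add [B → .γ] for all productions B → γ; repeat for the newly added items until nothing changes.

Start with: [L → . C]
  [L → . C] has the dot before C: add [C → . x], [C → . L a a]
  [C → . L a a] has the dot before L: add [L → .]
No further items can be added.

CLOSURE = { [C → . L a a], [C → . x], [L → . C], [L → .] }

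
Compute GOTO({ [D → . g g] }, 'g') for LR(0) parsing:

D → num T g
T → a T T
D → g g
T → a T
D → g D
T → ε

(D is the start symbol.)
{ [D → g . g] }

GOTO(I, 'g') = CLOSURE({ [A → αX.β] : [A → α.Xβ] ∈ I, X = 'g' })

Items with dot before 'g', with the dot advanced:
  [D → . g g] → [D → g . g]
Closure adds nothing (no advanced item has the dot before a non-terminal).

GOTO = { [D → g . g] }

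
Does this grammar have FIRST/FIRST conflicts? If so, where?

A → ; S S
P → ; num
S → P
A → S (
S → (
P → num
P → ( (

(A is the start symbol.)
Yes. A → ';' S S / A → S '(' on { ';' }; S → P / S → '(' on { '(' }

FIRST sets of the non-terminals at (or reachable through a nullable prefix from) the front of some alternative:
  FIRST(S) = { '(', ';', 'num' }
  FIRST(P) = { '(', ';', 'num' }

Productions for A:
  A → ; S S: FIRST = { ';' }
  A → S (: FIRST = { '(', ';', 'num' }
Productions for P:
  P → ; num: FIRST = { ';' }
  P → num: FIRST = { 'num' }
  P → ( (: FIRST = { '(' }
Productions for S:
  S → P: FIRST = { '(', ';', 'num' }
  S → (: FIRST = { '(' }

Conflict for A: A → ; S S and A → S (
  Overlap: { ';' }
Conflict for S: S → P and S → (
  Overlap: { '(' }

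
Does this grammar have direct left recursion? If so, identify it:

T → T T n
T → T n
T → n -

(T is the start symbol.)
Yes, T is left-recursive

T → T T n: LEFT RECURSIVE (starts with T)
T → T n: LEFT RECURSIVE (starts with T)
T → n -: starts with n

The grammar has direct left recursion on: T.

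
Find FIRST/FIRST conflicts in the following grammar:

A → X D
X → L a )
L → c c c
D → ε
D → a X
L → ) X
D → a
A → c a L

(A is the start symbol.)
Yes. A → X D / A → c a L on { 'c' }; D → a X / D → a on { 'a' }

A FIRST/FIRST conflict occurs when two productions N → α and N → β for the same non-terminal have FIRST(α) ∩ FIRST(β) ≠ ∅ (with ε ∈ FIRST of a nullable right-hand side, so two nullable alternatives also conflict).

FIRST sets of the non-terminals at (or reachable through a nullable prefix from) the front of some alternative:
  FIRST(X) = { ')', 'c' }

Productions for A:
  A → X D: FIRST = { ')', 'c' }
  A → c a L: FIRST = { 'c' }
Productions for L:
  L → c c c: FIRST = { 'c' }
  L → ) X: FIRST = { ')' }
Productions for D:
  D → ε: FIRST = { ε }
  D → a X: FIRST = { 'a' }
  D → a: FIRST = { 'a' }
X has only one production, so no FIRST/FIRST conflict is possible there.

Conflict for A: A → X D and A → c a L
  Overlap: { 'c' }
Conflict for D: D → a X and D → a
  Overlap: { 'a' }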